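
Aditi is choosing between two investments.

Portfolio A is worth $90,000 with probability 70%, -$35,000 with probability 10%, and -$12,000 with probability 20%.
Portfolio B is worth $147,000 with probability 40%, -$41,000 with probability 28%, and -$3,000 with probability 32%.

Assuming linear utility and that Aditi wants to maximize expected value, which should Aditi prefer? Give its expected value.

Portfolio A = 0.7 × 90000 + 0.1 × (-35000) + 0.2 × (-12000) = 63000 − 3500 − 2400 = 57100
Portfolio B = 0.4 × 147000 + 0.28 × (-41000) + 0.32 × (-3000) = 58800 − 11480 − 960 = 46360

Portfolio A ($57,100)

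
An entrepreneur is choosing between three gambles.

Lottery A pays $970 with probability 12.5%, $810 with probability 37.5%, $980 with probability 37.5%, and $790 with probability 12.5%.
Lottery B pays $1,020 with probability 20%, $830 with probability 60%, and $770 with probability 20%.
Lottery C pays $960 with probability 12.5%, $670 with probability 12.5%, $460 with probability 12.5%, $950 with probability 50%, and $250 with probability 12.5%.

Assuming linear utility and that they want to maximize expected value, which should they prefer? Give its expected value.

Lottery A ($891.25)

Lottery A = 0.125 × 970 + 0.375 × 810 + 0.375 × 980 + 0.125 × 790 = 121.25 + 303.75 + 367.5 + 98.75 = 891.25
Lottery B = 0.2 × 1020 + 0.6 × 830 + 0.2 × 770 = 204 + 498 + 154 = 856
Lottery C = 0.125 × 960 + 0.125 × 670 + 0.125 × 460 + 0.5 × 950 + 0.125 × 250 = 120 + 83.75 + 57.5 + 475 + 31.25 = 767.5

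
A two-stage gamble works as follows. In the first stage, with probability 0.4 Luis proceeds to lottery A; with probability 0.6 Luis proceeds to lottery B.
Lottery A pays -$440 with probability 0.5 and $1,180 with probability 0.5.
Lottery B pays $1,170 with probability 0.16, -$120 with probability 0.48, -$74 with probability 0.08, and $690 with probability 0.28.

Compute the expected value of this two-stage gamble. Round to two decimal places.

EV(A) = 0.5 × (-440) + 0.5 × 1180 = -220 + 590 = 370
EV(B) = 0.16 × 1170 + 0.48 × (-120) + 0.08 × (-74) + 0.28 × 690 = 187.2 − 57.6 − 5.92 + 193.2 = 316.88
Overall = 0.4 × 370 + 0.6 × 316.88 = 148 + 190.128 = 338.128

$338.13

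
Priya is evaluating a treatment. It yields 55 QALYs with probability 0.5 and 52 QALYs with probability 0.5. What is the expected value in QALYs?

EV = 0.5 × 55 + 0.5 × 52 = 27.5 + 26 = 53.5

53.5 QALYs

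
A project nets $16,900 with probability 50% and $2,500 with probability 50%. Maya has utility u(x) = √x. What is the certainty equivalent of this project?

$8,100

E[u] = 0.5·√16900 + 0.5·√2500 = 0.5·130 + 0.5·50 = 90
CE = (90)² = 8100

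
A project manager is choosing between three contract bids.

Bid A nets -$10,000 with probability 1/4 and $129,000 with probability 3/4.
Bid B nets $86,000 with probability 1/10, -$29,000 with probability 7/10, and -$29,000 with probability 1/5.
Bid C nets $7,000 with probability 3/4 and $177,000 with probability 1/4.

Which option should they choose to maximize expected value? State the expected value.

Bid A = 1/4 × (-10000) + 3/4 × 129000 = -2500 + 96750 = 94250
Bid B = 1/10 × 86000 + 7/10 × (-29000) + 1/5 × (-29000) = 8600 − 20300 − 5800 = -17500
Bid C = 3/4 × 7000 + 1/4 × 177000 = 5250 + 44250 = 49500

Bid A ($94,250)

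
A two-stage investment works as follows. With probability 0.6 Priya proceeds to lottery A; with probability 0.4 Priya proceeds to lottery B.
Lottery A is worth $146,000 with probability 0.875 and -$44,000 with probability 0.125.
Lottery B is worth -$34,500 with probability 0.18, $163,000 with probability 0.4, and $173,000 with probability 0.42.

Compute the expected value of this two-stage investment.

EV(A) = 0.875 × 146000 + 0.125 × (-44000) = 127750 − 5500 = 122250
EV(B) = 0.18 × (-34500) + 0.4 × 163000 + 0.42 × 173000 = -6210 + 65200 + 72660 = 131650
Overall = 0.6 × 122250 + 0.4 × 131650 = 73350 + 52660 = 126010

$126,010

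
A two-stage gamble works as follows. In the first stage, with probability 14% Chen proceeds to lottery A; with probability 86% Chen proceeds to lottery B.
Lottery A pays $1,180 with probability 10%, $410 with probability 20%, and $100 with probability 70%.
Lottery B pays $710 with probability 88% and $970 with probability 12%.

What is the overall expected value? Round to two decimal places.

$675.23

EV(A) = 0.1 × 1180 + 0.2 × 410 + 0.7 × 100 = 118 + 82 + 70 = 270
EV(B) = 0.88 × 710 + 0.12 × 970 = 624.8 + 116.4 = 741.2
Overall = 0.14 × 270 + 0.86 × 741.2 = 37.8 + 637.432 = 675.232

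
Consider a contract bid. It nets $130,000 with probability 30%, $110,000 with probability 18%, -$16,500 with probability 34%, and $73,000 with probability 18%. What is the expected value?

EV = 0.3 × 130000 + 0.18 × 110000 + 0.34 × (-16500) + 0.18 × 73000 = 39000 + 19800 − 5610 + 13140 = 66330

$66,330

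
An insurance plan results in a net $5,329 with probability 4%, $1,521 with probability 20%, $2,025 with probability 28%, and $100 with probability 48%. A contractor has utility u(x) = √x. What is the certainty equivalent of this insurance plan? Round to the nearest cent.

$790.73

E[u] = 0.04·√5329 + 0.2·√1521 + 0.28·√2025 + 0.48·√100 = 0.04·73 + 0.2·39 + 0.28·45 + 0.48·10 = 28.12
CE = (28.12)² = 790.7344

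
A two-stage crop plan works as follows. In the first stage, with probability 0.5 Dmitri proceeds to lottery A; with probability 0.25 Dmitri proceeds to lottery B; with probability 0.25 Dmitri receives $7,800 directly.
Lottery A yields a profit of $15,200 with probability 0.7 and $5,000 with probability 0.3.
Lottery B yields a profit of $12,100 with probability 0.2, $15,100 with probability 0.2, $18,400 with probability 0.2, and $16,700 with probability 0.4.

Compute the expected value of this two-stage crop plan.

EV(A) = 0.7 × 15200 + 0.3 × 5000 = 10640 + 1500 = 12140
EV(B) = 0.2 × 12100 + 0.2 × 15100 + 0.2 × 18400 + 0.4 × 16700 = 2420 + 3020 + 3680 + 6680 = 15800
Branch C: 7800 (certain)
Overall = 0.5 × 12140 + 0.25 × 15800 + 0.25 × 7800 = 6070 + 3950 + 1950 = 11970

$11,970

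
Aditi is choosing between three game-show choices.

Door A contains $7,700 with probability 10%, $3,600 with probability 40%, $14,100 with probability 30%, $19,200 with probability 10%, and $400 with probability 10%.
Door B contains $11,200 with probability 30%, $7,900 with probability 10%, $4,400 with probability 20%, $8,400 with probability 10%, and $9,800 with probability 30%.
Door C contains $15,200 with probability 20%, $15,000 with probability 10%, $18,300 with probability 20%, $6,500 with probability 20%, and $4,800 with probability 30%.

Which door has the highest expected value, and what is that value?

Door A = 0.1 × 7700 + 0.4 × 3600 + 0.3 × 14100 + 0.1 × 19200 + 0.1 × 400 = 770 + 1440 + 4230 + 1920 + 40 = 8400
Door B = 0.3 × 11200 + 0.1 × 7900 + 0.2 × 4400 + 0.1 × 8400 + 0.3 × 9800 = 3360 + 790 + 880 + 840 + 2940 = 8810
Door C = 0.2 × 15200 + 0.1 × 15000 + 0.2 × 18300 + 0.2 × 6500 + 0.3 × 4800 = 3040 + 1500 + 3660 + 1300 + 1440 = 10940

Door C ($10,940)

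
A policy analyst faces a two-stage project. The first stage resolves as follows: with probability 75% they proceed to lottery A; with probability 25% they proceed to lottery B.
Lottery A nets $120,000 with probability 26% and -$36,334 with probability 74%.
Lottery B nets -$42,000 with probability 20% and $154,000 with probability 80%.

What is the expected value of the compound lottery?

EV(A) = 0.26 × 120000 + 0.74 × (-36334) = 31200 − 26887.16 = 4312.84
EV(B) = 0.2 × (-42000) + 0.8 × 154000 = -8400 + 123200 = 114800
Overall = 0.75 × 4312.84 + 0.25 × 114800 = 3234.63 + 28700 = 31934.63

$31,934.63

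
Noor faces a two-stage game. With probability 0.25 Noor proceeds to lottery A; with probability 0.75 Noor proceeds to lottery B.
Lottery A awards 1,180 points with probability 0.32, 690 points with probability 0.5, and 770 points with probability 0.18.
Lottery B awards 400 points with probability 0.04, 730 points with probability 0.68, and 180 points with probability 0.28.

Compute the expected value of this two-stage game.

637.4 points

EV(A) = 0.32 × 1180 + 0.5 × 690 + 0.18 × 770 = 377.6 + 345 + 138.6 = 861.2
EV(B) = 0.04 × 400 + 0.68 × 730 + 0.28 × 180 = 16 + 496.4 + 50.4 = 562.8
Overall = 0.25 × 861.2 + 0.75 × 562.8 = 215.3 + 422.1 = 637.4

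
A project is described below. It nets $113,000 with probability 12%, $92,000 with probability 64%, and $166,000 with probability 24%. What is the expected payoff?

$112,280

EV = 0.12 × 113000 + 0.64 × 92000 + 0.24 × 166000 = 13560 + 58880 + 39840 = 112280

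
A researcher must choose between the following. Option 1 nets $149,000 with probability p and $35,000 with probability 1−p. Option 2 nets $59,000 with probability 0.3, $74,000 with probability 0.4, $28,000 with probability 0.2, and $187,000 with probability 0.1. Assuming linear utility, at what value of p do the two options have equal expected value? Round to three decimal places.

p = 0.321

EV(Option 2) = 0.3 × 59000 + 0.4 × 74000 + 0.2 × 28000 + 0.1 × 187000 = 17700 + 29600 + 5600 + 18700 = 71600
p·149000 + (1−p)·35000 = 71600
114000p + 35000 = 71600
p = (71600 − 35000) / 114000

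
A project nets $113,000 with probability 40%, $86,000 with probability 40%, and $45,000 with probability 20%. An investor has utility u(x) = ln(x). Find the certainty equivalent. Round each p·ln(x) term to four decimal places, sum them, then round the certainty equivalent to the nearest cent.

$84,271.58

E[u] = 0.4·ln(113000) + 0.4·ln(86000) + 0.2·ln(45000) = 4.6541 + 4.5448 + 2.1429 = 11.3418
CE = e^11.3418 ≈ 84271.58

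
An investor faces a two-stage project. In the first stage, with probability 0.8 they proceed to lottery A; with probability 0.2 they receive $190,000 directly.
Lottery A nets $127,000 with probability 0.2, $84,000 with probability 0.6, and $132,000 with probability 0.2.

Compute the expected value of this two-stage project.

$119,760

EV(A) = 0.2 × 127000 + 0.6 × 84000 + 0.2 × 132000 = 25400 + 50400 + 26400 = 102200
Branch B: 190000 (certain)
Overall = 0.8 × 102200 + 0.2 × 190000 = 81760 + 38000 = 119760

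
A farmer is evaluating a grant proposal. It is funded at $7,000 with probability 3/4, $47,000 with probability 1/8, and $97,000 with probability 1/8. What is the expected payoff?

EV = 3/4 × 7000 + 1/8 × 47000 + 1/8 × 97000 = 5250 + 5875 + 12125 = 23250

$23,250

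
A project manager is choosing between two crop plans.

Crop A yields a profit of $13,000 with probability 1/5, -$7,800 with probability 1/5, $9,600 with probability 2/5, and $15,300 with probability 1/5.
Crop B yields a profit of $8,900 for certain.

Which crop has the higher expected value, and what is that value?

Crop B ($8,900)

Crop A = 1/5 × 13000 + 1/5 × (-7800) + 2/5 × 9600 + 1/5 × 15300 = 2600 − 1560 + 3840 + 3060 = 7940
Crop B: 8900 (certain)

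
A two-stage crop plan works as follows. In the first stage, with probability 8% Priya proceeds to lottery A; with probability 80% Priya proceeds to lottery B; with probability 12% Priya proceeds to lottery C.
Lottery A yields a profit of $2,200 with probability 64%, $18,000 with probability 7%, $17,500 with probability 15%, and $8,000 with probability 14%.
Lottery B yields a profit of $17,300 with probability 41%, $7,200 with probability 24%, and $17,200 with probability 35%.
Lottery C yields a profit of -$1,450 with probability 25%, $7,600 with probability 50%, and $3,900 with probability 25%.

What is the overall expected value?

$12,915.34

EV(A) = 0.64 × 2200 + 0.07 × 18000 + 0.15 × 17500 + 0.14 × 8000 = 1408 + 1260 + 2625 + 1120 = 6413
EV(B) = 0.41 × 17300 + 0.24 × 7200 + 0.35 × 17200 = 7093 + 1728 + 6020 = 14841
EV(C) = 0.25 × (-1450) + 0.5 × 7600 + 0.25 × 3900 = -362.5 + 3800 + 975 = 4412.5
Overall = 0.08 × 6413 + 0.8 × 14841 + 0.12 × 4412.5 = 513.04 + 11872.8 + 529.5 = 12915.34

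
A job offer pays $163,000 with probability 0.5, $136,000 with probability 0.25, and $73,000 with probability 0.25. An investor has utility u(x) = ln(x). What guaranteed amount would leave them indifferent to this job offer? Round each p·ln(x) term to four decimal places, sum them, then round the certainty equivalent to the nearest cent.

E[u] = 0.5·ln(163000) + 0.25·ln(136000) + 0.25·ln(73000) = 6.0008 + 2.9551 + 2.7996 = 11.7555
CE = e^11.7555 ≈ 127452.62

$127,452.62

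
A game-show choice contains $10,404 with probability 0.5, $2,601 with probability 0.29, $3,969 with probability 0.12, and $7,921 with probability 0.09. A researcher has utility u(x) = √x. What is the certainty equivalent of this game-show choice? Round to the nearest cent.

$6,619.45

E[u] = 0.5·√10404 + 0.29·√2601 + 0.12·√3969 + 0.09·√7921 = 0.5·102 + 0.29·51 + 0.12·63 + 0.09·89 = 81.36
CE = (81.36)² = 6619.4496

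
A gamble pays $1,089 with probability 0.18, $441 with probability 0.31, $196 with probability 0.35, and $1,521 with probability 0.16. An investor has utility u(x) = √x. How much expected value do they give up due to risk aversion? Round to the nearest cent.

$88.20

E[u] = 0.18·√1089 + 0.31·√441 + 0.35·√196 + 0.16·√1521 = 0.18·33 + 0.31·21 + 0.35·14 + 0.16·39 = 23.59
CE = (23.59)² = 556.4881
Risk premium = EV − CE = 644.69 − 556.4881 = 88.2019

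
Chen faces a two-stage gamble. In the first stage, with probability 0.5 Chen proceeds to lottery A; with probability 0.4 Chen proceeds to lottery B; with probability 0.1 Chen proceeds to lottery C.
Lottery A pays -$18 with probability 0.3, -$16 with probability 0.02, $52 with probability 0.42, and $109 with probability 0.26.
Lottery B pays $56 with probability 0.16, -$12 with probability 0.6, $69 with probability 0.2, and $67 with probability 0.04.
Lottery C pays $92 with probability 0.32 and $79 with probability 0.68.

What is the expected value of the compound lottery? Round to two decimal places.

$37.84

EV(A) = 0.3 × (-18) + 0.02 × (-16) + 0.42 × 52 + 0.26 × 109 = -5.4 − 0.32 + 21.84 + 28.34 = 44.46
EV(B) = 0.16 × 56 + 0.6 × (-12) + 0.2 × 69 + 0.04 × 67 = 8.96 − 7.2 + 13.8 + 2.68 = 18.24
EV(C) = 0.32 × 92 + 0.68 × 79 = 29.44 + 53.72 = 83.16
Overall = 0.5 × 44.46 + 0.4 × 18.24 + 0.1 × 83.16 = 22.23 + 7.296 + 8.316 = 37.842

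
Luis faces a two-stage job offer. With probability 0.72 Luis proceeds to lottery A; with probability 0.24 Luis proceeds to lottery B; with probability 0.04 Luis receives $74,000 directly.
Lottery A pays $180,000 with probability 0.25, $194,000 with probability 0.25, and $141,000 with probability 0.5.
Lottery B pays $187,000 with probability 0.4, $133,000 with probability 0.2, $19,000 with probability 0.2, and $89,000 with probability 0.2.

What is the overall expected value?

$150,560

EV(A) = 0.25 × 180000 + 0.25 × 194000 + 0.5 × 141000 = 45000 + 48500 + 70500 = 164000
EV(B) = 0.4 × 187000 + 0.2 × 133000 + 0.2 × 19000 + 0.2 × 89000 = 74800 + 26600 + 3800 + 17800 = 123000
Branch C: 74000 (certain)
Overall = 0.72 × 164000 + 0.24 × 123000 + 0.04 × 74000 = 118080 + 29520 + 2960 = 150560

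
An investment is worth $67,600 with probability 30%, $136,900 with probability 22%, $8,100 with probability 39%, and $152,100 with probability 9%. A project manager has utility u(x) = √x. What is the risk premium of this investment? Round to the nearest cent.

E[u] = 0.3·√67600 + 0.22·√136900 + 0.39·√8100 + 0.09·√152100 = 0.3·260 + 0.22·370 + 0.39·90 + 0.09·390 = 229.6
CE = (229.6)² = 52716.16
Risk premium = EV − CE = 67246 − 52716.16 = 14529.84

$14,529.84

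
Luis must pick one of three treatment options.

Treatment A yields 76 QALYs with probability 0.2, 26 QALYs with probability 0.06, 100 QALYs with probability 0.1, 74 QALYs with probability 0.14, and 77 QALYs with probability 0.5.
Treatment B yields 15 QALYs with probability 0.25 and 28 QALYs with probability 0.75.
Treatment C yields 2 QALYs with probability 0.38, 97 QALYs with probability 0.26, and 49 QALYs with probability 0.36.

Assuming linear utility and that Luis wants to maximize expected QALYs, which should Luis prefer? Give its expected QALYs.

Treatment A (75.62 QALYs)

Treatment A = 0.2 × 76 + 0.06 × 26 + 0.1 × 100 + 0.14 × 74 + 0.5 × 77 = 15.2 + 1.56 + 10 + 10.36 + 38.5 = 75.62
Treatment B = 0.25 × 15 + 0.75 × 28 = 3.75 + 21 = 24.75
Treatment C = 0.38 × 2 + 0.26 × 97 + 0.36 × 49 = 0.76 + 25.22 + 17.64 = 43.62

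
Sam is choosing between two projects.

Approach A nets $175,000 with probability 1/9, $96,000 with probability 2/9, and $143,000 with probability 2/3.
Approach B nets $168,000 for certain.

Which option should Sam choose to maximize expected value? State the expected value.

Approach A = 1/9 × 175000 + 2/9 × 96000 + 2/3 × 143000 = 19444.4444 + 21333.3333 + 95333.3333 = 136111.1111
Approach B: 168000 (certain)

Approach B ($168,000)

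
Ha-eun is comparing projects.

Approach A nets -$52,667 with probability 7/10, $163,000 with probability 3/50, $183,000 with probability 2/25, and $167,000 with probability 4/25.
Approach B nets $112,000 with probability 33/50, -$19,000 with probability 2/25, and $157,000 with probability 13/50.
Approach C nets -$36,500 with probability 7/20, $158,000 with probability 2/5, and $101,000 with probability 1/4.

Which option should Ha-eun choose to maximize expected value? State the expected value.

Approach B ($113,220)

Approach A = 7/10 × (-52667) + 3/50 × 163000 + 2/25 × 183000 + 4/25 × 167000 = -36866.9 + 9780 + 14640 + 26720 = 14273.1
Approach B = 33/50 × 112000 + 2/25 × (-19000) + 13/50 × 157000 = 73920 − 1520 + 40820 = 113220
Approach C = 7/20 × (-36500) + 2/5 × 158000 + 1/4 × 101000 = -12775 + 63200 + 25250 = 75675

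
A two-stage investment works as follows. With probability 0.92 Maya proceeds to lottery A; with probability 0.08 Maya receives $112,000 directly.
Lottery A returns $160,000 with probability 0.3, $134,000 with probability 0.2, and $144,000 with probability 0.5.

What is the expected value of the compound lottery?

EV(A) = 0.3 × 160000 + 0.2 × 134000 + 0.5 × 144000 = 48000 + 26800 + 72000 = 146800
Branch B: 112000 (certain)
Overall = 0.92 × 146800 + 0.08 × 112000 = 135056 + 8960 = 144016

$144,016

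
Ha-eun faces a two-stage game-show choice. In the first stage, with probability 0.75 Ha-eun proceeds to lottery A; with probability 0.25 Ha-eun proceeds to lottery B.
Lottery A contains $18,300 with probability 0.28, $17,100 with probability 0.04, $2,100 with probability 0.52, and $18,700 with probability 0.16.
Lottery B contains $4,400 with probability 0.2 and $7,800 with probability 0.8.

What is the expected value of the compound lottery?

EV(A) = 0.28 × 18300 + 0.04 × 17100 + 0.52 × 2100 + 0.16 × 18700 = 5124 + 684 + 1092 + 2992 = 9892
EV(B) = 0.2 × 4400 + 0.8 × 7800 = 880 + 6240 = 7120
Overall = 0.75 × 9892 + 0.25 × 7120 = 7419 + 1780 = 9199

$9,199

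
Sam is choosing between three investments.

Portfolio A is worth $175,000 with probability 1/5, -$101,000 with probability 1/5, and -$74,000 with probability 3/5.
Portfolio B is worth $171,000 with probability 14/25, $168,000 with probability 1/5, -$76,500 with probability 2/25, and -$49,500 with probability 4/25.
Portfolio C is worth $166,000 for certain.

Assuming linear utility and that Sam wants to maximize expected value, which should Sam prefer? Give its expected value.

Portfolio C ($166,000)

Portfolio A = 1/5 × 175000 + 1/5 × (-101000) + 3/5 × (-74000) = 35000 − 20200 − 44400 = -29600
Portfolio B = 14/25 × 171000 + 1/5 × 168000 + 2/25 × (-76500) + 4/25 × (-49500) = 95760 + 33600 − 6120 − 7920 = 115320
Portfolio C: 166000 (certain)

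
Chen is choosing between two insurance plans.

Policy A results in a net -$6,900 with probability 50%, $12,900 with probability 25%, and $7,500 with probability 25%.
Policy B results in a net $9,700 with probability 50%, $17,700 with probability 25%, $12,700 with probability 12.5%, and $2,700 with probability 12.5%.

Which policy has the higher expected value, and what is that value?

Policy B ($11,200)

Policy A = 0.5 × (-6900) + 0.25 × 12900 + 0.25 × 7500 = -3450 + 3225 + 1875 = 1650
Policy B = 0.5 × 9700 + 0.25 × 17700 + 0.125 × 12700 + 0.125 × 2700 = 4850 + 4425 + 1587.5 + 337.5 = 11200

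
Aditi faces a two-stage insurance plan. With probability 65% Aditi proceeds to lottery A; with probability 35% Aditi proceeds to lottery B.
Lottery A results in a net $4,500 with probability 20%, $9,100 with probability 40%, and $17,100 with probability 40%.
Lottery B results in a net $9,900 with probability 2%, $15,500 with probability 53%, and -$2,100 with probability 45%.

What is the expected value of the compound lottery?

EV(A) = 0.2 × 4500 + 0.4 × 9100 + 0.4 × 17100 = 900 + 3640 + 6840 = 11380
EV(B) = 0.02 × 9900 + 0.53 × 15500 + 0.45 × (-2100) = 198 + 8215 − 945 = 7468
Overall = 0.65 × 11380 + 0.35 × 7468 = 7397 + 2613.8 = 10010.8

$10,010.80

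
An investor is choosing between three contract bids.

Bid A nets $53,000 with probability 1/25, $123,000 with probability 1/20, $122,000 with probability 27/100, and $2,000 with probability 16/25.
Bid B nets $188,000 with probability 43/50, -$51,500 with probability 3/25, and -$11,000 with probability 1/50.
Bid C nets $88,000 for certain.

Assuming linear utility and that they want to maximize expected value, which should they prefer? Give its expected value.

Bid B ($155,280)

Bid A = 1/25 × 53000 + 1/20 × 123000 + 27/100 × 122000 + 16/25 × 2000 = 2120 + 6150 + 32940 + 1280 = 42490
Bid B = 43/50 × 188000 + 3/25 × (-51500) + 1/50 × (-11000) = 161680 − 6180 − 220 = 155280
Bid C: 88000 (certain)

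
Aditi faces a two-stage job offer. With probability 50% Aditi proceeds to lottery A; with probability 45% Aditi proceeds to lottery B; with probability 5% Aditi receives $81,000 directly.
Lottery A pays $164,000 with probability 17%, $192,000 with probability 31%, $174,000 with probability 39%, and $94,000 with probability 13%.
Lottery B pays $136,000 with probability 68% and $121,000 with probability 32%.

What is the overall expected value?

$146,830

EV(A) = 0.17 × 164000 + 0.31 × 192000 + 0.39 × 174000 + 0.13 × 94000 = 27880 + 59520 + 67860 + 12220 = 167480
EV(B) = 0.68 × 136000 + 0.32 × 121000 = 92480 + 38720 = 131200
Branch C: 81000 (certain)
Overall = 0.5 × 167480 + 0.45 × 131200 + 0.05 × 81000 = 83740 + 59040 + 4050 = 146830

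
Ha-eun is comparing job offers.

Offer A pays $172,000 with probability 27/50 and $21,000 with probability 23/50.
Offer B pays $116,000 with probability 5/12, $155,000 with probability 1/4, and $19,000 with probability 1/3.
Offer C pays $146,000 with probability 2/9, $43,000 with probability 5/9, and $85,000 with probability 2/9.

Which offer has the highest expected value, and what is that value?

Offer A = 27/50 × 172000 + 23/50 × 21000 = 92880 + 9660 = 102540
Offer B = 5/12 × 116000 + 1/4 × 155000 + 1/3 × 19000 = 48333.3333 + 38750 + 6333.3333 = 93416.6667
Offer C = 2/9 × 146000 + 5/9 × 43000 + 2/9 × 85000 = 32444.4444 + 23888.8889 + 18888.8889 = 75222.2222

Offer A ($102,540)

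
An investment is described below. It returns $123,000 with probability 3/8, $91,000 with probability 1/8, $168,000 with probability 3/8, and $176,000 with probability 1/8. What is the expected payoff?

$142,500

EV = 3/8 × 123000 + 1/8 × 91000 + 3/8 × 168000 + 1/8 × 176000 = 46125 + 11375 + 63000 + 22000 = 142500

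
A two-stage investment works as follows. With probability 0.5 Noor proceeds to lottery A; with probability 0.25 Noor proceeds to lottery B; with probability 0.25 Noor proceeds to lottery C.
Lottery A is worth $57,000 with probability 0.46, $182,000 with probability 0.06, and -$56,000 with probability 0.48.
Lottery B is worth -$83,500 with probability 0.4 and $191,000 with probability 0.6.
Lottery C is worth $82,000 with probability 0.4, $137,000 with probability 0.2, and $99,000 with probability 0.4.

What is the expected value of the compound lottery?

$50,380

EV(A) = 0.46 × 57000 + 0.06 × 182000 + 0.48 × (-56000) = 26220 + 10920 − 26880 = 10260
EV(B) = 0.4 × (-83500) + 0.6 × 191000 = -33400 + 114600 = 81200
EV(C) = 0.4 × 82000 + 0.2 × 137000 + 0.4 × 99000 = 32800 + 27400 + 39600 = 99800
Overall = 0.5 × 10260 + 0.25 × 81200 + 0.25 × 99800 = 5130 + 20300 + 24950 = 50380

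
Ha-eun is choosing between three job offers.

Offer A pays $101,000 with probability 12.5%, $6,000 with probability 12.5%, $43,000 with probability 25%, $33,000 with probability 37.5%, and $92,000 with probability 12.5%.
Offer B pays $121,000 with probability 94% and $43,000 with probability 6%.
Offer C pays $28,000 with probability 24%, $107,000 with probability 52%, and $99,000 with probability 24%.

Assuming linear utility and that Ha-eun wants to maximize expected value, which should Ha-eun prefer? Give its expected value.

Offer B ($116,320)

Offer A = 0.125 × 101000 + 0.125 × 6000 + 0.25 × 43000 + 0.375 × 33000 + 0.125 × 92000 = 12625 + 750 + 10750 + 12375 + 11500 = 48000
Offer B = 0.94 × 121000 + 0.06 × 43000 = 113740 + 2580 = 116320
Offer C = 0.24 × 28000 + 0.52 × 107000 + 0.24 × 99000 = 6720 + 55640 + 23760 = 86120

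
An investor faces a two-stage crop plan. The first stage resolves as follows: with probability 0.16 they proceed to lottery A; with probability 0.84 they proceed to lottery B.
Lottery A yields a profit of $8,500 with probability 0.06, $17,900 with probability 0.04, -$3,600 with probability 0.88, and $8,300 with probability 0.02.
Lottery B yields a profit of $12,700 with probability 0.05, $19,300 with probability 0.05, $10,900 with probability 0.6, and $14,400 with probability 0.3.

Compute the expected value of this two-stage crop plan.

EV(A) = 0.06 × 8500 + 0.04 × 17900 + 0.88 × (-3600) + 0.02 × 8300 = 510 + 716 − 3168 + 166 = -1776
EV(B) = 0.05 × 12700 + 0.05 × 19300 + 0.6 × 10900 + 0.3 × 14400 = 635 + 965 + 6540 + 4320 = 12460
Overall = 0.16 × (-1776) + 0.84 × 12460 = -284.16 + 10466.4 = 10182.24

$10,182.24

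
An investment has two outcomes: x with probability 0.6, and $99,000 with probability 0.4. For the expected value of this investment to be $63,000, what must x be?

x = $39,000

0.6·x + 0.4·99000 = 63000
0.6·x = 63000 − 39600 = 23400
x = 23400 / 0.6 = 39000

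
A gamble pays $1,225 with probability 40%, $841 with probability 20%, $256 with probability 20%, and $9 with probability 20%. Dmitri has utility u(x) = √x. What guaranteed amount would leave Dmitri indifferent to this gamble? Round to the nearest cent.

$556.96

E[u] = 0.4·√1225 + 0.2·√841 + 0.2·√256 + 0.2·√9 = 0.4·35 + 0.2·29 + 0.2·16 + 0.2·3 = 23.6
CE = (23.6)² = 556.96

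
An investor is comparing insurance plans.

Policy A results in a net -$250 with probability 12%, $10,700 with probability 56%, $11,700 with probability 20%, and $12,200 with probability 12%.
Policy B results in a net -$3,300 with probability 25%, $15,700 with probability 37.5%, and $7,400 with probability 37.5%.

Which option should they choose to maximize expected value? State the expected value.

Policy A = 0.12 × (-250) + 0.56 × 10700 + 0.2 × 11700 + 0.12 × 12200 = -30 + 5992 + 2340 + 1464 = 9766
Policy B = 0.25 × (-3300) + 0.375 × 15700 + 0.375 × 7400 = -825 + 5887.5 + 2775 = 7837.5

Policy A ($9,766)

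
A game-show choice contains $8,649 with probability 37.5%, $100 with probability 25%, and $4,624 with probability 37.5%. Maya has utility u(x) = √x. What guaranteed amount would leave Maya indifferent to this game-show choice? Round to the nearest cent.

E[u] = 0.375·√8649 + 0.25·√100 + 0.375·√4624 = 0.375·93 + 0.25·10 + 0.375·68 = 62.875
CE = (62.875)² = 3953.265625

$3,953.27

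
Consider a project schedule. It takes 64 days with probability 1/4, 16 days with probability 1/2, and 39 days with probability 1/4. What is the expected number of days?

EV = 1/4 × 64 + 1/2 × 16 + 1/4 × 39 = 16 + 8 + 9.75 = 33.75

33.75 days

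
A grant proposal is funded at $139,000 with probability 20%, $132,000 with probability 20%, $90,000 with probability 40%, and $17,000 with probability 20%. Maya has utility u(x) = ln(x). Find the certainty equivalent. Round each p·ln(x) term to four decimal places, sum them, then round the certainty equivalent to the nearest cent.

E[u] = 0.2·ln(139000) + 0.2·ln(132000) + 0.4·ln(90000) + 0.2·ln(17000) = 2.3684 + 2.3581 + 4.5630 + 1.9482 = 11.2377
CE = e^11.2377 ≈ 75940.09

$75,940.09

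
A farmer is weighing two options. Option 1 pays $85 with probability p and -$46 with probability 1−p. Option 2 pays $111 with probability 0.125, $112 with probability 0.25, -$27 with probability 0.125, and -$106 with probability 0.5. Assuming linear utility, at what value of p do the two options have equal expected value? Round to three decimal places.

p = 0.240

EV(Option 2) = 0.125 × 111 + 0.25 × 112 + 0.125 × (-27) + 0.5 × (-106) = 13.875 + 28 − 3.375 − 53 = -14.5
p·85 + (1−p)·(-46) = -14.5
131p − 46 = -14.5
p = (-14.5 + 46) / 131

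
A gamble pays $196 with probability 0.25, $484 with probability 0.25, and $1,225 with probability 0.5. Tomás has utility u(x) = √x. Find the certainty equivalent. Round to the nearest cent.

$702.25

E[u] = 0.25·√196 + 0.25·√484 + 0.5·√1225 = 0.25·14 + 0.25·22 + 0.5·35 = 26.5
CE = (26.5)² = 702.25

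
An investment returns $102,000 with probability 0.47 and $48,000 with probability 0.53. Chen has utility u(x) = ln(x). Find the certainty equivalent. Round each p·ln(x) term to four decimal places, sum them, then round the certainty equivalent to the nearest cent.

E[u] = 0.47·ln(102000) + 0.53·ln(48000) = 5.4204 + 5.7128 = 11.1332
CE = e^11.1332 ≈ 68404.92

$68,404.92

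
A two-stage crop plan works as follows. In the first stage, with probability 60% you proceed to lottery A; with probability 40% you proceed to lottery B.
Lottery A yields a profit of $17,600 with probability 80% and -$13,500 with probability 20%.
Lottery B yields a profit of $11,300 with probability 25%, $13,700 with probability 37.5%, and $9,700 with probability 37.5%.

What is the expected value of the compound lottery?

$11,468

EV(A) = 0.8 × 17600 + 0.2 × (-13500) = 14080 − 2700 = 11380
EV(B) = 0.25 × 11300 + 0.375 × 13700 + 0.375 × 9700 = 2825 + 5137.5 + 3637.5 = 11600
Overall = 0.6 × 11380 + 0.4 × 11600 = 6828 + 4640 = 11468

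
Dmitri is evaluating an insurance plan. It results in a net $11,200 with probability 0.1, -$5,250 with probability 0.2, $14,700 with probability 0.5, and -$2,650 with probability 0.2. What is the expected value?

EV = 0.1 × 11200 + 0.2 × (-5250) + 0.5 × 14700 + 0.2 × (-2650) = 1120 − 1050 + 7350 − 530 = 6890

$6,890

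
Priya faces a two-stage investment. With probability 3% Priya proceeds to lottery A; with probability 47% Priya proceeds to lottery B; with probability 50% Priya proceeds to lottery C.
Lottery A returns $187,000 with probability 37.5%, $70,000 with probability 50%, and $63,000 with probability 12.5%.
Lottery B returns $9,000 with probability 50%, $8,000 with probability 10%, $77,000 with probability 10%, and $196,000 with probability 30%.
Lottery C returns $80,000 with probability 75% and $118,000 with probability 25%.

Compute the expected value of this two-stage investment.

EV(A) = 0.375 × 187000 + 0.5 × 70000 + 0.125 × 63000 = 70125 + 35000 + 7875 = 113000
EV(B) = 0.5 × 9000 + 0.1 × 8000 + 0.1 × 77000 + 0.3 × 196000 = 4500 + 800 + 7700 + 58800 = 71800
EV(C) = 0.75 × 80000 + 0.25 × 118000 = 60000 + 29500 = 89500
Overall = 0.03 × 113000 + 0.47 × 71800 + 0.5 × 89500 = 3390 + 33746 + 44750 = 81886

$81,886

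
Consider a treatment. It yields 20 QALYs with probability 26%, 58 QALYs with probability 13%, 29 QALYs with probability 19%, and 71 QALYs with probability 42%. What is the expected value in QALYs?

EV = 0.26 × 20 + 0.13 × 58 + 0.19 × 29 + 0.42 × 71 = 5.2 + 7.54 + 5.51 + 29.82 = 48.07

48.07 QALYs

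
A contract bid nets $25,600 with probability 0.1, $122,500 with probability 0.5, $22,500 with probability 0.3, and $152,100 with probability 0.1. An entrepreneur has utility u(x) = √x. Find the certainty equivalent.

E[u] = 0.1·√25600 + 0.5·√122500 + 0.3·√22500 + 0.1·√152100 = 0.1·160 + 0.5·350 + 0.3·150 + 0.1·390 = 275
CE = (275)² = 75625

$75,625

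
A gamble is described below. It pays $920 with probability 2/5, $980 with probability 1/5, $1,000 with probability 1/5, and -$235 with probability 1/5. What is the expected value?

EV = 2/5 × 920 + 1/5 × 980 + 1/5 × 1000 + 1/5 × (-235) = 368 + 196 + 200 − 47 = 717

$717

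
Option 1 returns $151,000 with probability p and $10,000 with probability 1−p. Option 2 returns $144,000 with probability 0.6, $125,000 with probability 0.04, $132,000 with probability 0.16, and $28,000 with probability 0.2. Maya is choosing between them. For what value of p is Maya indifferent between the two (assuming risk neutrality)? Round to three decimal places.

p = 0.767

EV(Option 2) = 0.6 × 144000 + 0.04 × 125000 + 0.16 × 132000 + 0.2 × 28000 = 86400 + 5000 + 21120 + 5600 = 118120
p·151000 + (1−p)·10000 = 118120
141000p + 10000 = 118120
p = (118120 − 10000) / 141000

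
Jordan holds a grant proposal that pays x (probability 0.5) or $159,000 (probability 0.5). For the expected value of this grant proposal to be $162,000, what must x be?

x = $165,000

0.5·x + 0.5·159000 = 162000
0.5·x = 162000 − 79500 = 82500
x = 82500 / 0.5 = 165000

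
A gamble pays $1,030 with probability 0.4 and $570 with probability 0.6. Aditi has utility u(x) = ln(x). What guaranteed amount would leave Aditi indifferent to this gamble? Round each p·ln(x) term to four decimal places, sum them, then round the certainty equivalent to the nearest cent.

E[u] = 0.4·ln(1030) + 0.6·ln(570) = 2.7749 + 3.8074 = 6.5823
CE = e^6.5823 ≈ 722.20

$722.20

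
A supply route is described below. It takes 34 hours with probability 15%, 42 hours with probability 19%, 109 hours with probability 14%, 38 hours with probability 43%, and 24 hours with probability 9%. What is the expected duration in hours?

46.84 hours

EV = 0.15 × 34 + 0.19 × 42 + 0.14 × 109 + 0.43 × 38 + 0.09 × 24 = 5.1 + 7.98 + 15.26 + 16.34 + 2.16 = 46.84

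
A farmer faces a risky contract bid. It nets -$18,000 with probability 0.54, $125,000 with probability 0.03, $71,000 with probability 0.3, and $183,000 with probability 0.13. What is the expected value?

EV = 0.54 × (-18000) + 0.03 × 125000 + 0.3 × 71000 + 0.13 × 183000 = -9720 + 3750 + 21300 + 23790 = 39120

$39,120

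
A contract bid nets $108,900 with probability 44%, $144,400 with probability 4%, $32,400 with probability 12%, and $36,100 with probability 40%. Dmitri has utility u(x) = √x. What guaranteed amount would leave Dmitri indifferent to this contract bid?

E[u] = 0.44·√108900 + 0.04·√144400 + 0.12·√32400 + 0.4·√36100 = 0.44·330 + 0.04·380 + 0.12·180 + 0.4·190 = 258
CE = (258)² = 66564

$66,564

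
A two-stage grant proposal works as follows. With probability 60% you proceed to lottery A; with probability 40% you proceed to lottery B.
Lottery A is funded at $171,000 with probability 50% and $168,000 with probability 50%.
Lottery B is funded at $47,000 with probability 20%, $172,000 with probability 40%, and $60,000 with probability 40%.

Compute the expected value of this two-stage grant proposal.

$142,580

EV(A) = 0.5 × 171000 + 0.5 × 168000 = 85500 + 84000 = 169500
EV(B) = 0.2 × 47000 + 0.4 × 172000 + 0.4 × 60000 = 9400 + 68800 + 24000 = 102200
Overall = 0.6 × 169500 + 0.4 × 102200 = 101700 + 40880 = 142580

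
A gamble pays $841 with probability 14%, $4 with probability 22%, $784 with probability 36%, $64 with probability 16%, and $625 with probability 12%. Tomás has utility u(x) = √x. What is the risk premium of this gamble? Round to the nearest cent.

$130.40

E[u] = 0.14·√841 + 0.22·√4 + 0.36·√784 + 0.16·√64 + 0.12·√625 = 0.14·29 + 0.22·2 + 0.36·28 + 0.16·8 + 0.12·25 = 18.86
CE = (18.86)² = 355.6996
Risk premium = EV − CE = 486.1 − 355.6996 = 130.4004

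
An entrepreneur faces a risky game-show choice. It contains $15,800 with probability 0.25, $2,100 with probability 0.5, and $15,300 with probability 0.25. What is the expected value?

EV = 0.25 × 15800 + 0.5 × 2100 + 0.25 × 15300 = 3950 + 1050 + 3825 = 8825

$8,825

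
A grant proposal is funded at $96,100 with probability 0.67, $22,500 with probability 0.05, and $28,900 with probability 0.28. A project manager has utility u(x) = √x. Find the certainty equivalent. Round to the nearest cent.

$69,063.84

E[u] = 0.67·√96100 + 0.05·√22500 + 0.28·√28900 = 0.67·310 + 0.05·150 + 0.28·170 = 262.8
CE = (262.8)² = 69063.84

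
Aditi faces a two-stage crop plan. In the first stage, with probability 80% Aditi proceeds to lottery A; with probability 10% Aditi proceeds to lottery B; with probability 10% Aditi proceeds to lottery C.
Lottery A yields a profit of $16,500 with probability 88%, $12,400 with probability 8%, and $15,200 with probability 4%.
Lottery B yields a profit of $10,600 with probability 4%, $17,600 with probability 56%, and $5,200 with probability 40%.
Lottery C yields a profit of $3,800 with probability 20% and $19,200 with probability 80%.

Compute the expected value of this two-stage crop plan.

$15,744

EV(A) = 0.88 × 16500 + 0.08 × 12400 + 0.04 × 15200 = 14520 + 992 + 608 = 16120
EV(B) = 0.04 × 10600 + 0.56 × 17600 + 0.4 × 5200 = 424 + 9856 + 2080 = 12360
EV(C) = 0.2 × 3800 + 0.8 × 19200 = 760 + 15360 = 16120
Overall = 0.8 × 16120 + 0.1 × 12360 + 0.1 × 16120 = 12896 + 1236 + 1612 = 15744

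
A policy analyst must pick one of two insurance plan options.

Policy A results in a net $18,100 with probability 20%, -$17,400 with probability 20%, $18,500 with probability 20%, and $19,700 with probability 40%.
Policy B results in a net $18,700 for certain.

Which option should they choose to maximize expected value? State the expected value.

Policy B ($18,700)

Policy A = 0.2 × 18100 + 0.2 × (-17400) + 0.2 × 18500 + 0.4 × 19700 = 3620 − 3480 + 3700 + 7880 = 11720
Policy B: 18700 (certain)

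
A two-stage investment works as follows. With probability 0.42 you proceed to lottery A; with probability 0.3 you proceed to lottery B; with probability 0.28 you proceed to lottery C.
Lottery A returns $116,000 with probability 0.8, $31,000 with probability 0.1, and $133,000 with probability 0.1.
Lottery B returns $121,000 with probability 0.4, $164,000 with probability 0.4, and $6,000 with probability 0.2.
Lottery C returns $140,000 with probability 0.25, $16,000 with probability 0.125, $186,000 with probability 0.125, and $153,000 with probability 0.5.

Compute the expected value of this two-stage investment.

$118,714

EV(A) = 0.8 × 116000 + 0.1 × 31000 + 0.1 × 133000 = 92800 + 3100 + 13300 = 109200
EV(B) = 0.4 × 121000 + 0.4 × 164000 + 0.2 × 6000 = 48400 + 65600 + 1200 = 115200
EV(C) = 0.25 × 140000 + 0.125 × 16000 + 0.125 × 186000 + 0.5 × 153000 = 35000 + 2000 + 23250 + 76500 = 136750
Overall = 0.42 × 109200 + 0.3 × 115200 + 0.28 × 136750 = 45864 + 34560 + 38290 = 118714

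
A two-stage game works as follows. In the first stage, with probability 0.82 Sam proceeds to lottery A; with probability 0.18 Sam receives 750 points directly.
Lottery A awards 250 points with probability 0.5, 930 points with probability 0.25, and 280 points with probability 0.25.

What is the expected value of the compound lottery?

485.55 points

EV(A) = 0.5 × 250 + 0.25 × 930 + 0.25 × 280 = 125 + 232.5 + 70 = 427.5
Branch B: 750 (certain)
Overall = 0.82 × 427.5 + 0.18 × 750 = 350.55 + 135 = 485.55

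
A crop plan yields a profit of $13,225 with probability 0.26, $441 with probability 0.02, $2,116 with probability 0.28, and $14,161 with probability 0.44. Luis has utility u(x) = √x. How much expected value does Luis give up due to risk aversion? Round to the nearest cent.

E[u] = 0.26·√13225 + 0.02·√441 + 0.28·√2116 + 0.44·√14161 = 0.26·115 + 0.02·21 + 0.28·46 + 0.44·119 = 95.56
CE = (95.56)² = 9131.7136
Risk premium = EV − CE = 10270.64 − 9131.7136 = 1138.9264

$1,138.93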